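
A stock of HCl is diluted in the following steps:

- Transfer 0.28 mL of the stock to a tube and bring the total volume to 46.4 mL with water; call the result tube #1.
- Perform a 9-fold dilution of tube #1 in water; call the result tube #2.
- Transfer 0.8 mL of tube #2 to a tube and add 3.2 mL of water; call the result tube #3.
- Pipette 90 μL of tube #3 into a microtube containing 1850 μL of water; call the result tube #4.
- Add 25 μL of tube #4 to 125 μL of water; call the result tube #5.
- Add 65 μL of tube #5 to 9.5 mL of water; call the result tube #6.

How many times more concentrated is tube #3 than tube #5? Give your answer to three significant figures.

Step 1: 0.28 mL brought to 46.4 mL → factor 46.4/0.28 = 165.71
Step 2: 9-fold → factor 9
Step 3: 0.8 mL + 3.2 mL = 4 mL total → factor 4/0.8 = 5
Step 4: 90 μL + 1850 μL = 1940 μL total → factor 1940/90 = 21.556
Step 5: 25 μL + 125 μL = 150 μL total → factor 150/25 = 6
Dilution factor to tube #3 = 7457.1; to tube #5 = 9.6446 × 10^5
[tube #3]/[tube #5] = (factor to tube #5)/(factor to tube #3) = 9.6446 × 10^5/7457.1 = 129

129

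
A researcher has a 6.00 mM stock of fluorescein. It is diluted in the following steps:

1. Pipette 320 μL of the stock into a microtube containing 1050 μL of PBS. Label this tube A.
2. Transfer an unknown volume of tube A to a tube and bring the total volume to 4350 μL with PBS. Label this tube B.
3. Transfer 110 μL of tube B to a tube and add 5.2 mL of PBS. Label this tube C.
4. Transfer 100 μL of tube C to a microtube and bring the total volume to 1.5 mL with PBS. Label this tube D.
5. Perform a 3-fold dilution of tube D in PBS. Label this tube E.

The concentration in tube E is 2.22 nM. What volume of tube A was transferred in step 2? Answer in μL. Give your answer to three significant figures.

15.0 μL

Step 1: 320 μL + 1050 μL = 1370 μL total → factor 1370/320 = 4.2812
Step 2: v brought to 4350 μL → factor = 4350 μL/v
Step 3: 110 μL + 5.2 mL = 5310 μL total → factor 5310/110 = 48.273
Step 4: 100 μL brought to 1.5 mL → factor 1500/100 = 15
Step 5: 3-fold → factor 3
Product of known-step factors = 9300
Overall factor = 6.00 mM / (2.22 nM) = 2.7027 × 10^6
Step-2 factor = 2.7027 × 10^6 / 9300 = 290.61
v = 4350 μL / 290.61 = 15.0 μL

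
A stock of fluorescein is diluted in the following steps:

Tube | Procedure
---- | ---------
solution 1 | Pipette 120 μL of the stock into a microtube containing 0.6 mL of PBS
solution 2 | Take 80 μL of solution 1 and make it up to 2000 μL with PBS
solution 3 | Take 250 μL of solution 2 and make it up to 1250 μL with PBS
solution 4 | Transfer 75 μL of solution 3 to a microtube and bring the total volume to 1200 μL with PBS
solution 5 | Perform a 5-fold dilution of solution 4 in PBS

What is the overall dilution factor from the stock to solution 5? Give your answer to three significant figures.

Step 1: 120 μL + 0.6 mL = 720 μL total → factor 720/120 = 6
Step 2: 80 μL brought to 2000 μL → factor 2000/80 = 25
Step 3: 250 μL brought to 1250 μL → factor 1250/250 = 5
Step 4: 75 μL brought to 1200 μL → factor 1200/75 = 16
Step 5: 5-fold → factor 5
Overall dilution factor = 6 × 25 × 5 × 16 × 5 = 60000

6.00 × 10^4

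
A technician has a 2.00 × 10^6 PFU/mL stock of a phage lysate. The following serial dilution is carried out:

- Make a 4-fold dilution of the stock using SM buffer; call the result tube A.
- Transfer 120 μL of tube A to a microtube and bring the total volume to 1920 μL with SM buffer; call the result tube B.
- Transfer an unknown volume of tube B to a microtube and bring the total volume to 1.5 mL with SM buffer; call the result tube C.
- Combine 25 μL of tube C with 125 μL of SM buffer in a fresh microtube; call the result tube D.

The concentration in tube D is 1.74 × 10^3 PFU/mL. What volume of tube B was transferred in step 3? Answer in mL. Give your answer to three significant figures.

0.501 mL

Step 1: 4-fold → factor 4
Step 2: 120 μL brought to 1920 μL → factor 1920/120 = 16
Step 3: v brought to 1.5 mL → factor = 1.5 mL/v
Step 4: 25 μL + 125 μL = 150 μL total → factor 150/25 = 6
Product of known-step factors = 384
Overall factor = 2.00 × 10^6 PFU/mL / (1.74 × 10^3 PFU/mL) = 1149.4
Step-3 factor = 1149.4 / 384 = 2.9933
v = 1.5 mL / 2.9933 = 0.501 mL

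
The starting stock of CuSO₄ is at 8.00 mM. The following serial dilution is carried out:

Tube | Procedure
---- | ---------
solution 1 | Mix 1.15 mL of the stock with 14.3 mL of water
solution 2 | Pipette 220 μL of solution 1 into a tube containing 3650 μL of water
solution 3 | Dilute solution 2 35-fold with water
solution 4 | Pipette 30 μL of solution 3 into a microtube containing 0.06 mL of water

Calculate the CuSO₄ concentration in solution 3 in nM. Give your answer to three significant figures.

Step 1: 1.15 mL + 14.3 mL = 15.45 mL total → factor 15.45/1.15 = 13.435
Step 2: 220 μL + 3650 μL = 3870 μL total → factor 3870/220 = 17.591
Step 3: 35-fold → factor 35
Dilution factor through solution 3 = 13.435 × 17.591 × 35 = 8271.6
[solution 3] = 8.00 mM / 8271.6 = 0.0009672 mM = 967 nM

967 nM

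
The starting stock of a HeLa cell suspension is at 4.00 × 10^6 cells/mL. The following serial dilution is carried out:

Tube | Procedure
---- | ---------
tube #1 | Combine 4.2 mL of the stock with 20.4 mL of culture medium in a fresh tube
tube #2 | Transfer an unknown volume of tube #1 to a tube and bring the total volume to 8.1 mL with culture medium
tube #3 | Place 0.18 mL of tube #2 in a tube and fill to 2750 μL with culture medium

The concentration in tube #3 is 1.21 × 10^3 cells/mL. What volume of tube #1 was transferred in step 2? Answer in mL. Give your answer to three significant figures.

Step 1: 4.2 mL + 20.4 mL = 24.6 mL total → factor 24.6/4.2 = 5.8571
Step 2: v brought to 8.1 mL → factor = 8.1 mL/v
Step 3: 0.18 mL brought to 2750 μL → factor 2.75/0.18 = 15.278
Product of known-step factors = 89.484
Overall factor = 4.00 × 10^6 cells/mL / (1.21 × 10^3 cells/mL) = 3305.8
Step-2 factor = 3305.8 / 89.484 = 36.943
v = 8.1 mL / 36.943 = 0.219 mL

0.219 mL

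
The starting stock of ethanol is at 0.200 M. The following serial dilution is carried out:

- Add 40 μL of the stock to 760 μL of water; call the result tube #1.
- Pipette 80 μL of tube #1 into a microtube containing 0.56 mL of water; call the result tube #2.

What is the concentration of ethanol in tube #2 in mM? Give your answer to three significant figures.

1.25 mM

Step 1: 40 μL + 760 μL = 800 μL total → factor 800/40 = 20
Step 2: 80 μL + 0.56 mL = 640 μL total → factor 640/80 = 8
Overall dilution factor = 20 × 8 = 160
Final = 0.200 M / 160 = 0.001250 M = 1.25 mM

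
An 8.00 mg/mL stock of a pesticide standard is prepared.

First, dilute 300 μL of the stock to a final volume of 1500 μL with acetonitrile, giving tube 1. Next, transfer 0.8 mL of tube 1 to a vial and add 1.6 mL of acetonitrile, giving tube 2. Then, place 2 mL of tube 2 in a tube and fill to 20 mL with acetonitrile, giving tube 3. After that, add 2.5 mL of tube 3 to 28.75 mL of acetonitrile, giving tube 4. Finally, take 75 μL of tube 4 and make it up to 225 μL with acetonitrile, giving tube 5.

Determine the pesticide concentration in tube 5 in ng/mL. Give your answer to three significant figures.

1.42 × 10^3 ng/mL

Step 1: 300 μL brought to 1500 μL → factor 1500/300 = 5
Step 2: 0.8 mL + 1.6 mL = 2.4 mL total → factor 2.4/0.8 = 3
Step 3: 2 mL brought to 20 mL → factor 20/2 = 10
Step 4: 2.5 mL + 28.75 mL = 31.25 mL total → factor 31.25/2.5 = 12.5
Step 5: 75 μL brought to 225 μL → factor 225/75 = 3
Overall dilution factor = 5 × 3 × 10 × 12.5 × 3 = 5625
Final = 8.00 mg/mL / 5625 = 0.001422 mg/mL = 1.42 × 10^3 ng/mL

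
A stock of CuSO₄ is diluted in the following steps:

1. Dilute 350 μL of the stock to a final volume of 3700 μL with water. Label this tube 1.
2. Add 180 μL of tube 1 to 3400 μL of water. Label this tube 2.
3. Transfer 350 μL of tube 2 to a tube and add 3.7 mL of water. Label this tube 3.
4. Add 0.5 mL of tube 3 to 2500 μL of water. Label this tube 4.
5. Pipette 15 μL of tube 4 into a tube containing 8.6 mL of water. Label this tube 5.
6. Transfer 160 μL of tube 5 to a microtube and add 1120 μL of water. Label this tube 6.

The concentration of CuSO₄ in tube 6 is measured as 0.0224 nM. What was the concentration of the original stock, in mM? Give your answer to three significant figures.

Step 1: 350 μL brought to 3700 μL → factor 3700/350 = 10.571
Step 2: 180 μL + 3400 μL = 3580 μL total → factor 3580/180 = 19.889
Step 3: 350 μL + 3.7 mL = 4050 μL total → factor 4050/350 = 11.571
Step 4: 0.5 mL + 2500 μL = 3 mL total → factor 3/0.5 = 6
Step 5: 15 μL + 8.6 mL = 8615 μL total → factor 8615/15 = 574.33
Step 6: 160 μL + 1120 μL = 1280 μL total → factor 1280/160 = 8
Overall dilution factor = 10.571 × 19.889 × 11.571 × 6 × 574.33 × 8 = 6.7071 × 10^7
Stock = 0.0224 nM × 6.7071 × 10^7 = 1.502 × 10^6 nM = 1.50 mM

1.50 mM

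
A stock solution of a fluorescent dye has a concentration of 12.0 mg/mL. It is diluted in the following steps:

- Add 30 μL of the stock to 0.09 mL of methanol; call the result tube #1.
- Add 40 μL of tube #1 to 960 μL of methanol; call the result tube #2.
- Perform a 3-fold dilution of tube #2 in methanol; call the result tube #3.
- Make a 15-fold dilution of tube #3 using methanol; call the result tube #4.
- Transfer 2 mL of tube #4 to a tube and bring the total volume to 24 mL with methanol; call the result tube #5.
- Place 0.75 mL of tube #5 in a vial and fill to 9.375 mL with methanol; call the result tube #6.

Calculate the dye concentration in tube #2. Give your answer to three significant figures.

0.120 mg/mL

Step 1: 30 μL + 0.09 mL = 120 μL total → factor 120/30 = 4
Step 2: 40 μL + 960 μL = 1000 μL total → factor 1000/40 = 25
Dilution factor through tube #2 = 4 × 25 = 100
[tube #2] = 12.0 mg/mL / 100 = 0.120 mg/mL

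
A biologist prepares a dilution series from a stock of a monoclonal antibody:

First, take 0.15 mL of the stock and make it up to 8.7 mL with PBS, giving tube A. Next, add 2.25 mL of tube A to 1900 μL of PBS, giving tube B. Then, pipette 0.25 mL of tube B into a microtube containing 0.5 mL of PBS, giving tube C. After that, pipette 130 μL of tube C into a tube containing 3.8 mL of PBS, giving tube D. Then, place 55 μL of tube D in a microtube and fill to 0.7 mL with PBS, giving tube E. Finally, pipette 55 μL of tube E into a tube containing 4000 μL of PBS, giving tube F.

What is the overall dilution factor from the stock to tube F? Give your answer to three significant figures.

9.10 × 10^6

Step 1: 0.15 mL brought to 8.7 mL → factor 8.7/0.15 = 58
Step 2: 2.25 mL + 1900 μL = 4.15 mL total → factor 4.15/2.25 = 1.8444
Step 3: 0.25 mL + 0.5 mL = 0.75 mL total → factor 0.75/0.25 = 3
Step 4: 130 μL + 3.8 mL = 3930 μL total → factor 3930/130 = 30.231
Step 5: 55 μL brought to 0.7 mL → factor 700/55 = 12.727
Step 6: 55 μL + 4000 μL = 4055 μL total → factor 4055/55 = 73.727
Overall dilution factor = 58 × 1.8444 × 3 × 30.231 × 12.727 × 73.727 = 9.1039 × 10^6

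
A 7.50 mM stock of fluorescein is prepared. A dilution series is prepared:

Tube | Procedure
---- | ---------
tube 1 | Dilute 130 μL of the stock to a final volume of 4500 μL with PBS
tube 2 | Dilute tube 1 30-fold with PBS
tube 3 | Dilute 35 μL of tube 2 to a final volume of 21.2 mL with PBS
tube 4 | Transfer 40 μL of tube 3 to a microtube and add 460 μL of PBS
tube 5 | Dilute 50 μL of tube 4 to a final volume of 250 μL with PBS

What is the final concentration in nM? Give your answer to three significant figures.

0.191 nM

Step 1: 130 μL brought to 4500 μL → factor 4500/130 = 34.615
Step 2: 30-fold → factor 30
Step 3: 35 μL brought to 21.2 mL → factor 21200/35 = 605.71
Step 4: 40 μL + 460 μL = 500 μL total → factor 500/40 = 12.5
Step 5: 50 μL brought to 250 μL → factor 250/50 = 5
Overall dilution factor = 34.615 × 30 × 605.71 × 12.5 × 5 = 3.9313 × 10^7
Final = 7.50 mM / 3.9313 × 10^7 = 1.908 × 10^-7 mM = 0.191 nM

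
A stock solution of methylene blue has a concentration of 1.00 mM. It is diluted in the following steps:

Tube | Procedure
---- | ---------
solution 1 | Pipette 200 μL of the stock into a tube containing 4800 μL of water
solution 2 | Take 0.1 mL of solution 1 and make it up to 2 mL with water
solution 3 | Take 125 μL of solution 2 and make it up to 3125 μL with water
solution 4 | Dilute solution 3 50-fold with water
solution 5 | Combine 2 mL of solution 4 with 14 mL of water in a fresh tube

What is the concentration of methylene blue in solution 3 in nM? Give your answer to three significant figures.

80.0 nM

Step 1: 200 μL + 4800 μL = 5000 μL total → factor 5000/200 = 25
Step 2: 0.1 mL brought to 2 mL → factor 2/0.1 = 20
Step 3: 125 μL brought to 3125 μL → factor 3125/125 = 25
Dilution factor through solution 3 = 25 × 20 × 25 = 12500
[solution 3] = 1.00 mM / 12500 = 8.000 × 10^-5 mM = 80.0 nM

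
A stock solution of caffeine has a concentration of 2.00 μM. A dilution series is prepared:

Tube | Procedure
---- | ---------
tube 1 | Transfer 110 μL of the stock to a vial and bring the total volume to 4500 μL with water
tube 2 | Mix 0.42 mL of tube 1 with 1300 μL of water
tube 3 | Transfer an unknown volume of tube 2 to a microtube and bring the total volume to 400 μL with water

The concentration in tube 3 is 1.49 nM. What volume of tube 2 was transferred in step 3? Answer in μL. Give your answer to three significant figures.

Step 1: 110 μL brought to 4500 μL → factor 4500/110 = 40.909
Step 2: 0.42 mL + 1300 μL = 1.72 mL total → factor 1.72/0.42 = 4.0952
Step 3: v brought to 400 μL → factor = 400 μL/v
Product of known-step factors = 167.53
Overall factor = 2.00 μM / (1.49 nM) = 1342.3
Step-3 factor = 1342.3 / 167.53 = 8.0121
v = 400 μL / 8.0121 = 49.9 μL

49.9 μL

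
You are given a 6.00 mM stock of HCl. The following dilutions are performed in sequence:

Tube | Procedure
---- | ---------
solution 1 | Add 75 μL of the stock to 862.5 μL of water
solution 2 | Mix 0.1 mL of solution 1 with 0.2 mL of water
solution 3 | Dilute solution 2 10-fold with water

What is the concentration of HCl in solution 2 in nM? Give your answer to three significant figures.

Step 1: 75 μL + 862.5 μL = 937.5 μL total → factor 937.5/75 = 12.5
Step 2: 0.1 mL + 0.2 mL = 0.3 mL total → factor 0.3/0.1 = 3
Dilution factor through solution 2 = 12.5 × 3 = 37.5
[solution 2] = 6.00 mM / 37.5 = 0.1600 mM = 1.60 × 10^5 nM

1.60 × 10^5 nM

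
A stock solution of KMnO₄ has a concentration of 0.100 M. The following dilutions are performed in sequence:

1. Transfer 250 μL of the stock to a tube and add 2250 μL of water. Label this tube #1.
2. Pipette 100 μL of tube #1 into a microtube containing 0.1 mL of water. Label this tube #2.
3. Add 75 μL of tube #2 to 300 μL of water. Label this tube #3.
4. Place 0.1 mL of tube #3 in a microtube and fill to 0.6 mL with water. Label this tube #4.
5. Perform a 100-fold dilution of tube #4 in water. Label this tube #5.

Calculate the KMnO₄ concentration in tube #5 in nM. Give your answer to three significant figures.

1.67 × 10^3 nM

Step 1: 250 μL + 2250 μL = 2500 μL total → factor 2500/250 = 10
Step 2: 100 μL + 0.1 mL = 200 μL total → factor 200/100 = 2
Step 3: 75 μL + 300 μL = 375 μL total → factor 375/75 = 5
Step 4: 0.1 mL brought to 0.6 mL → factor 0.6/0.1 = 6
Step 5: 100-fold → factor 100
Dilution factor through tube #5 = 10 × 2 × 5 × 6 × 100 = 60000
[tube #5] = 0.100 M / 60000 = 1.667 × 10^-6 M = 1.67 × 10^3 nM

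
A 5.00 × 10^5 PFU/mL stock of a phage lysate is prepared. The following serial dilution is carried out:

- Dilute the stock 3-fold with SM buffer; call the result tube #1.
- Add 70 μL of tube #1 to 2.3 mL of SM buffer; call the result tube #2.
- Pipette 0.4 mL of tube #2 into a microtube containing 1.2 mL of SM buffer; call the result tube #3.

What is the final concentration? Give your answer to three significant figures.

1.23 × 10^3 PFU/mL

Step 1: 3-fold → factor 3
Step 2: 70 μL + 2.3 mL = 2370 μL total → factor 2370/70 = 33.857
Step 3: 0.4 mL + 1.2 mL = 1.6 mL total → factor 1.6/0.4 = 4
Overall dilution factor = 3 × 33.857 × 4 = 406.29
Final = 5.00 × 10^5 PFU/mL / 406.29 = 1.23 × 10^3 PFU/mL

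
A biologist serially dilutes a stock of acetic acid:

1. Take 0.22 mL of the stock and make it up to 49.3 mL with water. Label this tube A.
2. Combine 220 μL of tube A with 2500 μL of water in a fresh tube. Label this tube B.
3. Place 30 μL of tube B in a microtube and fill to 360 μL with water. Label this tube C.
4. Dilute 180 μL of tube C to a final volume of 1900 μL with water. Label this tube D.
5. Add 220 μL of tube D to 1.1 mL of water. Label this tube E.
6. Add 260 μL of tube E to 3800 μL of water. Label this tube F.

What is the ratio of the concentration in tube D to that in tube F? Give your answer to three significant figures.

Step 1: 0.22 mL brought to 49.3 mL → factor 49.3/0.22 = 224.09
Step 2: 220 μL + 2500 μL = 2720 μL total → factor 2720/220 = 12.364
Step 3: 30 μL brought to 360 μL → factor 360/30 = 12
Step 4: 180 μL brought to 1900 μL → factor 1900/180 = 10.556
Step 5: 220 μL + 1.1 mL = 1320 μL total → factor 1320/220 = 6
Step 6: 260 μL + 3800 μL = 4060 μL total → factor 4060/260 = 15.615
Dilution factor to tube D = 3.5094 × 10^5; to tube F = 3.288 × 10^7
[tube D]/[tube F] = (factor to tube F)/(factor to tube D) = 3.288 × 10^7/3.5094 × 10^5 = 93.7

93.7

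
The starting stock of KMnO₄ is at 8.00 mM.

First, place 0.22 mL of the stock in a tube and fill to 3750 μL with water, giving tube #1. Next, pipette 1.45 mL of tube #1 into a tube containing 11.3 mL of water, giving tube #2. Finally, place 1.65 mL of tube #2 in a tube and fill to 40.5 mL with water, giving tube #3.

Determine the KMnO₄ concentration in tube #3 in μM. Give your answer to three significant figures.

Step 1: 0.22 mL brought to 3750 μL → factor 3.75/0.22 = 17.045
Step 2: 1.45 mL + 11.3 mL = 12.75 mL total → factor 12.75/1.45 = 8.7931
Step 3: 1.65 mL brought to 40.5 mL → factor 40.5/1.65 = 24.545
Overall dilution factor = 17.045 × 8.7931 × 24.545 = 3678.9
Final = 8.00 mM / 3678.9 = 0.002175 mM = 2.17 μM

2.17 μM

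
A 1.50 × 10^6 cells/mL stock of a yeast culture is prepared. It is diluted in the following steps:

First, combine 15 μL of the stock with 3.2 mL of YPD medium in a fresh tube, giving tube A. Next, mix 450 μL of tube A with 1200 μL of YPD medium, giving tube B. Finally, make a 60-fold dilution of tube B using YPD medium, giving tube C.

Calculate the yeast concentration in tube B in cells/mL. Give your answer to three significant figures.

1.91 × 10^3 cells/mL

Step 1: 15 μL + 3.2 mL = 3215 μL total → factor 3215/15 = 214.33
Step 2: 450 μL + 1200 μL = 1650 μL total → factor 1650/450 = 3.6667
Dilution factor through tube B = 214.33 × 3.6667 = 785.89
[tube B] = 1.50 × 10^6 cells/mL / 785.89 = 1.91 × 10^3 cells/mL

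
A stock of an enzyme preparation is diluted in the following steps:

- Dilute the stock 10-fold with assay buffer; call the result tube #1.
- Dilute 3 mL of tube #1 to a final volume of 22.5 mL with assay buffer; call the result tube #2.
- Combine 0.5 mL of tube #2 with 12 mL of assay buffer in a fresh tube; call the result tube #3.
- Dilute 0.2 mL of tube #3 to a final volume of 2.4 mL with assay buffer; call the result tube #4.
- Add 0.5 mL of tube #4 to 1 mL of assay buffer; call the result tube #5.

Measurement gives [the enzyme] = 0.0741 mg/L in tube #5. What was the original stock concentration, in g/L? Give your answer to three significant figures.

5.00 g/L

Step 1: 10-fold → factor 10
Step 2: 3 mL brought to 22.5 mL → factor 22.5/3 = 7.5
Step 3: 0.5 mL + 12 mL = 12.5 mL total → factor 12.5/0.5 = 25
Step 4: 0.2 mL brought to 2.4 mL → factor 2.4/0.2 = 12
Step 5: 0.5 mL + 1 mL = 1.5 mL total → factor 1.5/0.5 = 3
Overall dilution factor = 10 × 7.5 × 25 × 12 × 3 = 67500
Stock = 0.0741 mg/L × 67500 = 5002 mg/L = 5.00 g/L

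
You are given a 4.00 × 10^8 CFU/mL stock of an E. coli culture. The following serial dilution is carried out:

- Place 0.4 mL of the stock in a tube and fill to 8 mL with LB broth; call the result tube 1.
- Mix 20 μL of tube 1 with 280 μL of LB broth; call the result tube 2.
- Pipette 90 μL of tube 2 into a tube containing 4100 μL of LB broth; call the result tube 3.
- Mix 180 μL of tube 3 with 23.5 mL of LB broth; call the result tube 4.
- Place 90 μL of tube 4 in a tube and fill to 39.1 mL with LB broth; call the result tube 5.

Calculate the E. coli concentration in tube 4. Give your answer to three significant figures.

Step 1: 0.4 mL brought to 8 mL → factor 8/0.4 = 20
Step 2: 20 μL + 280 μL = 300 μL total → factor 300/20 = 15
Step 3: 90 μL + 4100 μL = 4190 μL total → factor 4190/90 = 46.556
Step 4: 180 μL + 23.5 mL = 23680 μL total → factor 23680/180 = 131.56
Dilution factor through tube 4 = 20 × 15 × 46.556 × 131.56 = 1.8374 × 10^6
[tube 4] = 4.00 × 10^8 CFU/mL / 1.8374 × 10^6 = 218 CFU/mL

218 CFU/mL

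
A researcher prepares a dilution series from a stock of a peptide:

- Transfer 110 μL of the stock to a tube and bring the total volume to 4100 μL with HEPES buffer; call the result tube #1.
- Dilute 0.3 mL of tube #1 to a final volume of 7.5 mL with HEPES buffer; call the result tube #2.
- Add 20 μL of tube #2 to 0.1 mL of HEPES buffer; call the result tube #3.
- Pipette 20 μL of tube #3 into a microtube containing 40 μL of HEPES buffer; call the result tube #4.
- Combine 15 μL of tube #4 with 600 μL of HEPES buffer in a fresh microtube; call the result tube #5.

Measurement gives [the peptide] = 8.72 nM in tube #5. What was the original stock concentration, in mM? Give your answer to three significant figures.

Step 1: 110 μL brought to 4100 μL → factor 4100/110 = 37.273
Step 2: 0.3 mL brought to 7.5 mL → factor 7.5/0.3 = 25
Step 3: 20 μL + 0.1 mL = 120 μL total → factor 120/20 = 6
Step 4: 20 μL + 40 μL = 60 μL total → factor 60/20 = 3
Step 5: 15 μL + 600 μL = 615 μL total → factor 615/15 = 41
Overall dilution factor = 37.273 × 25 × 6 × 3 × 41 = 6.8768 × 10^5
Stock = 8.72 nM × 6.8768 × 10^5 = 5.997 × 10^6 nM = 6.00 mM

6.00 mM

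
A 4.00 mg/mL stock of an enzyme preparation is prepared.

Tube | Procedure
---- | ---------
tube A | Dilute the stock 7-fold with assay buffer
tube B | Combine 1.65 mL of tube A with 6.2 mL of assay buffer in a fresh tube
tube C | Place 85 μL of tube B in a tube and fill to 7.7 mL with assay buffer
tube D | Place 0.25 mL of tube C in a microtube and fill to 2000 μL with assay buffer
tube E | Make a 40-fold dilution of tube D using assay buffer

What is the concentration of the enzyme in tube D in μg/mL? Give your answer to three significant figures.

Step 1: 7-fold → factor 7
Step 2: 1.65 mL + 6.2 mL = 7.85 mL total → factor 7.85/1.65 = 4.7576
Step 3: 85 μL brought to 7.7 mL → factor 7700/85 = 90.588
Step 4: 0.25 mL brought to 2000 μL → factor 2/0.25 = 8
Dilution factor through tube D = 7 × 4.7576 × 90.588 × 8 = 24135
[tube D] = 4.00 mg/mL / 24135 = 0.0001657 mg/mL = 0.166 μg/mL

0.166 μg/mL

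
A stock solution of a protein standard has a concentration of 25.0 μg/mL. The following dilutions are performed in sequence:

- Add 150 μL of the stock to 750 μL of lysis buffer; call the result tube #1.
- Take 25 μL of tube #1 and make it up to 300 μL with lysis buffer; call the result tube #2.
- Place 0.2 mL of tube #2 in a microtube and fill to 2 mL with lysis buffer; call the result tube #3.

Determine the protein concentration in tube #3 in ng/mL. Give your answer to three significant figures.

34.7 ng/mL

Step 1: 150 μL + 750 μL = 900 μL total → factor 900/150 = 6
Step 2: 25 μL brought to 300 μL → factor 300/25 = 12
Step 3: 0.2 mL brought to 2 mL → factor 2/0.2 = 10
Overall dilution factor = 6 × 12 × 10 = 720
Final = 25.0 μg/mL / 720 = 0.03472 μg/mL = 34.7 ng/mL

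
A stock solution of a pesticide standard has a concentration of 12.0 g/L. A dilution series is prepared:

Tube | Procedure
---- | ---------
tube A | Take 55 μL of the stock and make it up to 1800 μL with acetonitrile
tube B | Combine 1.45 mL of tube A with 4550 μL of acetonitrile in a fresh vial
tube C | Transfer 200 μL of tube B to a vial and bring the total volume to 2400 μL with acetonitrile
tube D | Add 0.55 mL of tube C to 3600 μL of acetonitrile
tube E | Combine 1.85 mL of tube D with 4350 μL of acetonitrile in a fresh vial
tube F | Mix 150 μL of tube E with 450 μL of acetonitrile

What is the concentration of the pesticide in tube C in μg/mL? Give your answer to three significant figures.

7.38 μg/mL

Step 1: 55 μL brought to 1800 μL → factor 1800/55 = 32.727
Step 2: 1.45 mL + 4550 μL = 6 mL total → factor 6/1.45 = 4.1379
Step 3: 200 μL brought to 2400 μL → factor 2400/200 = 12
Dilution factor through tube C = 32.727 × 4.1379 × 12 = 1625.1
[tube C] = 12.0 g/L / 1625.1 = 0.007384 g/L = 7.38 μg/mL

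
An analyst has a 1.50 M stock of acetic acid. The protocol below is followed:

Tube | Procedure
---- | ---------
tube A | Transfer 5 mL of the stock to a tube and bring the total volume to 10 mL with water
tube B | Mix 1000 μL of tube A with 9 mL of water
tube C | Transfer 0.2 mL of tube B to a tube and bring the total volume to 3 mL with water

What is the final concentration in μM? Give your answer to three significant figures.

5.00 × 10^3 μM

Step 1: 5 mL brought to 10 mL → factor 10/5 = 2
Step 2: 1000 μL + 9 mL = 10000 μL total → factor 10000/1000 = 10
Step 3: 0.2 mL brought to 3 mL → factor 3/0.2 = 15
Overall dilution factor = 2 × 10 × 15 = 300
Final = 1.50 M / 300 = 0.005000 M = 5.00 × 10^3 μM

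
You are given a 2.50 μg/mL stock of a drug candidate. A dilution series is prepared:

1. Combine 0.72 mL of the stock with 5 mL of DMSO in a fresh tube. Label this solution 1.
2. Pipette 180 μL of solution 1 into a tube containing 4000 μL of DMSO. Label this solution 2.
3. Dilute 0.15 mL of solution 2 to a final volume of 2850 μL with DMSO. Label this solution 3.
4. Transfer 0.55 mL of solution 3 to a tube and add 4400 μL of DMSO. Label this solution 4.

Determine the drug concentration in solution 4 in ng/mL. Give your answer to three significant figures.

Step 1: 0.72 mL + 5 mL = 5.72 mL total → factor 5.72/0.72 = 7.9444
Step 2: 180 μL + 4000 μL = 4180 μL total → factor 4180/180 = 23.222
Step 3: 0.15 mL brought to 2850 μL → factor 2.85/0.15 = 19
Step 4: 0.55 mL + 4400 μL = 4.95 mL total → factor 4.95/0.55 = 9
Overall dilution factor = 7.9444 × 23.222 × 19 × 9 = 31547
Final = 2.50 μg/mL / 31547 = 7.925 × 10^-5 μg/mL = 0.0792 ng/mL

0.0792 ng/mL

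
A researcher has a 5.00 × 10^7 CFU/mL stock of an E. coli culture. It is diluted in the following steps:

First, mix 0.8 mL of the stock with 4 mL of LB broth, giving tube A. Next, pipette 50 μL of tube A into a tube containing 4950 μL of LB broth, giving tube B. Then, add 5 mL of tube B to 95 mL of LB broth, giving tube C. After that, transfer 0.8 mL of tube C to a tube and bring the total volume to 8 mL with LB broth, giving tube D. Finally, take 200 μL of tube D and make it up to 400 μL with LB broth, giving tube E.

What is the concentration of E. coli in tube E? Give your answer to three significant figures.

208 CFU/mL

Step 1: 0.8 mL + 4 mL = 4.8 mL total → factor 4.8/0.8 = 6
Step 2: 50 μL + 4950 μL = 5000 μL total → factor 5000/50 = 100
Step 3: 5 mL + 95 mL = 100 mL total → factor 100/5 = 20
Step 4: 0.8 mL brought to 8 mL → factor 8/0.8 = 10
Step 5: 200 μL brought to 400 μL → factor 400/200 = 2
Overall dilution factor = 6 × 100 × 20 × 10 × 2 = 2.4 × 10^5
Final = 5.00 × 10^7 CFU/mL / 2.4 × 10^5 = 208 CFU/mL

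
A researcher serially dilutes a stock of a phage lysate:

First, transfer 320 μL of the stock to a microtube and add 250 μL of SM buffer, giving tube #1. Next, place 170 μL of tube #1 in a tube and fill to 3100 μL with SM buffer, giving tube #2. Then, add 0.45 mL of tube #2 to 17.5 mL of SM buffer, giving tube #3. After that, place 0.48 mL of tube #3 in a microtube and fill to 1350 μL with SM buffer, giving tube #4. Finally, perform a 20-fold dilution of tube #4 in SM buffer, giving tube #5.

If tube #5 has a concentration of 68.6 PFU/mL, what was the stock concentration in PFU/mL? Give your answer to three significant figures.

5.00 × 10^6 PFU/mL

Step 1: 320 μL + 250 μL = 570 μL total → factor 570/320 = 1.7812
Step 2: 170 μL brought to 3100 μL → factor 3100/170 = 18.235
Step 3: 0.45 mL + 17.5 mL = 17.95 mL total → factor 17.95/0.45 = 39.889
Step 4: 0.48 mL brought to 1350 μL → factor 1.35/0.48 = 2.8125
Step 5: 20-fold → factor 20
Overall dilution factor = 1.7812 × 18.235 × 39.889 × 2.8125 × 20 = 72881
Stock = 68.6 PFU/mL × 72881 = 5.00 × 10^6 PFU/mL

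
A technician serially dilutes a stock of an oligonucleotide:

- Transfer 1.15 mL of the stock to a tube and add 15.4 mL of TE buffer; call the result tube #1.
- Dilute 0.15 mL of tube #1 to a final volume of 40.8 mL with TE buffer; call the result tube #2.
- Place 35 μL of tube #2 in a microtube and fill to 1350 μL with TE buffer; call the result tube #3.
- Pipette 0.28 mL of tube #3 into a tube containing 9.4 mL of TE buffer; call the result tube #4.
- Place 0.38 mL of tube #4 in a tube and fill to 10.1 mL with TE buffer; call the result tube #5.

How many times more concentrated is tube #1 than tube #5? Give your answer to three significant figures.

Step 1: 1.15 mL + 15.4 mL = 16.55 mL total → factor 16.55/1.15 = 14.391
Step 2: 0.15 mL brought to 40.8 mL → factor 40.8/0.15 = 272
Step 3: 35 μL brought to 1350 μL → factor 1350/35 = 38.571
Step 4: 0.28 mL + 9.4 mL = 9.68 mL total → factor 9.68/0.28 = 34.571
Step 5: 0.38 mL brought to 10.1 mL → factor 10.1/0.38 = 26.579
Dilution factor to tube #1 = 14.391; to tube #5 = 1.3874 × 10^8
[tube #1]/[tube #5] = (factor to tube #5)/(factor to tube #1) = 1.3874 × 10^8/14.391 = 9.64 × 10^6

9.64 × 10^6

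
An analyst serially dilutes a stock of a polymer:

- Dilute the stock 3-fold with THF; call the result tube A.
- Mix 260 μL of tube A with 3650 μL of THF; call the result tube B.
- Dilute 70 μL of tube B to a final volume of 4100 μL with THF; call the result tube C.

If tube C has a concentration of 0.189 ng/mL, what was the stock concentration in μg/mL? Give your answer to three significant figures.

Step 1: 3-fold → factor 3
Step 2: 260 μL + 3650 μL = 3910 μL total → factor 3910/260 = 15.038
Step 3: 70 μL brought to 4100 μL → factor 4100/70 = 58.571
Overall dilution factor = 3 × 15.038 × 58.571 = 2642.5
Stock = 0.189 ng/mL × 2642.5 = 499.4 ng/mL = 0.499 μg/mL

0.499 μg/mL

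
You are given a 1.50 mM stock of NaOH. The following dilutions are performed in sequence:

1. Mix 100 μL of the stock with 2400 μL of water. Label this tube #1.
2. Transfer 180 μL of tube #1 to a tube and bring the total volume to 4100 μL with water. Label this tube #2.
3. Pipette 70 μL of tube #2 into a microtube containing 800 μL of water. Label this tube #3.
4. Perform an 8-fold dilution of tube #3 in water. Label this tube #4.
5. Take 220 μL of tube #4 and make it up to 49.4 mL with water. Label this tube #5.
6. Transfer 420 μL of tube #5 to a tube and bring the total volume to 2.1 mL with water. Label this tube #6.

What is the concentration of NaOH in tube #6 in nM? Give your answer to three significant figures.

0.0236 nM

Step 1: 100 μL + 2400 μL = 2500 μL total → factor 2500/100 = 25
Step 2: 180 μL brought to 4100 μL → factor 4100/180 = 22.778
Step 3: 70 μL + 800 μL = 870 μL total → factor 870/70 = 12.429
Step 4: 8-fold → factor 8
Step 5: 220 μL brought to 49.4 mL → factor 49400/220 = 224.55
Step 6: 420 μL brought to 2.1 mL → factor 2100/420 = 5
Overall dilution factor = 25 × 22.778 × 12.429 × 8 × 224.55 × 5 = 6.3568 × 10^7
Final = 1.50 mM / 6.3568 × 10^7 = 2.360 × 10^-8 mM = 0.0236 nM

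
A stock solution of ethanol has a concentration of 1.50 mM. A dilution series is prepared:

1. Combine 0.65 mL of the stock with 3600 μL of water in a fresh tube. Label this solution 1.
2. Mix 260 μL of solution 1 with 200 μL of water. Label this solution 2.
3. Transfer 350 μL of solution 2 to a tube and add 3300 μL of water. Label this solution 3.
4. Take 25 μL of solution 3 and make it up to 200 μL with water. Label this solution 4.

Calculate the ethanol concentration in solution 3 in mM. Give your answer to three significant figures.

Step 1: 0.65 mL + 3600 μL = 4.25 mL total → factor 4.25/0.65 = 6.5385
Step 2: 260 μL + 200 μL = 460 μL total → factor 460/260 = 1.7692
Step 3: 350 μL + 3300 μL = 3650 μL total → factor 3650/350 = 10.429
Dilution factor through solution 3 = 6.5385 × 1.7692 × 10.429 = 120.64
[solution 3] = 1.50 mM / 120.64 = 0.0124 mM

0.0124 mM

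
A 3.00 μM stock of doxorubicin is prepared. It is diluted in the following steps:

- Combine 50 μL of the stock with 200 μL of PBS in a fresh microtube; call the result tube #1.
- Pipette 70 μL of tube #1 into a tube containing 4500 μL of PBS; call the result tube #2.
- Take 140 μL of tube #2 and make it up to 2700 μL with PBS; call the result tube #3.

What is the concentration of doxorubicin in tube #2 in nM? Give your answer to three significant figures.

9.19 nM

Step 1: 50 μL + 200 μL = 250 μL total → factor 250/50 = 5
Step 2: 70 μL + 4500 μL = 4570 μL total → factor 4570/70 = 65.286
Dilution factor through tube #2 = 5 × 65.286 = 326.43
[tube #2] = 3.00 μM / 326.43 = 0.009190 μM = 9.19 nM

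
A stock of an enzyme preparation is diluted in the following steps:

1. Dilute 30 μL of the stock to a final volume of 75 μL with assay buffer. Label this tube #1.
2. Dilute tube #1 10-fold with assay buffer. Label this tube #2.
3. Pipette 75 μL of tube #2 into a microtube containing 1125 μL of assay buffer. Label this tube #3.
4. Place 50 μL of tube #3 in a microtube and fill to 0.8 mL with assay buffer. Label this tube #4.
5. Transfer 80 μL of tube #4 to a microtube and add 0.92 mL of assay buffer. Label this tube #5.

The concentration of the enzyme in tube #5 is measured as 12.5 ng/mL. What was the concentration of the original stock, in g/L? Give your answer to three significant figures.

1.00 g/L

Step 1: 30 μL brought to 75 μL → factor 75/30 = 2.5
Step 2: 10-fold → factor 10
Step 3: 75 μL + 1125 μL = 1200 μL total → factor 1200/75 = 16
Step 4: 50 μL brought to 0.8 mL → factor 800/50 = 16
Step 5: 80 μL + 0.92 mL = 1000 μL total → factor 1000/80 = 12.5
Overall dilution factor = 2.5 × 10 × 16 × 16 × 12.5 = 80000
Stock = 12.5 ng/mL × 80000 = 1.000 × 10^6 ng/mL = 1.00 g/L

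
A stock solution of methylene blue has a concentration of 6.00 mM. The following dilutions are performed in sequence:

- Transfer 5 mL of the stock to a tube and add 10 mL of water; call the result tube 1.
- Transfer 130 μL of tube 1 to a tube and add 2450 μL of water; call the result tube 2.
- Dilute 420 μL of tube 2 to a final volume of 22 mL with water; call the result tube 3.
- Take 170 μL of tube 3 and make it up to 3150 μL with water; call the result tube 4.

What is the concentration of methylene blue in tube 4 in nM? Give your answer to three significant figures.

104 nM

Step 1: 5 mL + 10 mL = 15 mL total → factor 15/5 = 3
Step 2: 130 μL + 2450 μL = 2580 μL total → factor 2580/130 = 19.846
Step 3: 420 μL brought to 22 mL → factor 22000/420 = 52.381
Step 4: 170 μL brought to 3150 μL → factor 3150/170 = 18.529
Overall dilution factor = 3 × 19.846 × 52.381 × 18.529 = 57787
Final = 6.00 mM / 57787 = 0.0001038 mM = 104 nM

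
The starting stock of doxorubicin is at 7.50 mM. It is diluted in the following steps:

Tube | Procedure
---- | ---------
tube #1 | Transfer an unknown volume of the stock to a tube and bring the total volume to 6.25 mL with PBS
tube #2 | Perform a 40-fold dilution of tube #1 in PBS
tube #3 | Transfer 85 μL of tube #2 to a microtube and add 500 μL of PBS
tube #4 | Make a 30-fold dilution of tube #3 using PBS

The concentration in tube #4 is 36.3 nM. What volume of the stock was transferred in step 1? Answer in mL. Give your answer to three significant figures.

Step 1: v brought to 6.25 mL → factor = 6.25 mL/v
Step 2: 40-fold → factor 40
Step 3: 85 μL + 500 μL = 585 μL total → factor 585/85 = 6.8824
Step 4: 30-fold → factor 30
Product of known-step factors = 8258.8
Overall factor = 7.50 mM / (36.3 nM) = 2.0661 × 10^5
Step-1 factor = 2.0661 × 10^5 / 8258.8 = 25.017
v = 6.25 mL / 25.017 = 0.250 mL

0.250 mL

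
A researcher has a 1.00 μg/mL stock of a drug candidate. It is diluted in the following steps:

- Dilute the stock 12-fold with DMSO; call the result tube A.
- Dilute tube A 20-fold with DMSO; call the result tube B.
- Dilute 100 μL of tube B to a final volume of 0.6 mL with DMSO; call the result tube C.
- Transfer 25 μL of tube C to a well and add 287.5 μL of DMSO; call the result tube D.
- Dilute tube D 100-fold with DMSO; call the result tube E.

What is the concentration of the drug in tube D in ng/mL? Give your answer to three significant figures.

0.0556 ng/mL

Step 1: 12-fold → factor 12
Step 2: 20-fold → factor 20
Step 3: 100 μL brought to 0.6 mL → factor 600/100 = 6
Step 4: 25 μL + 287.5 μL = 312.5 μL total → factor 312.5/25 = 12.5
Dilution factor through tube D = 12 × 20 × 6 × 12.5 = 18000
[tube D] = 1.00 μg/mL / 18000 = 5.556 × 10^-5 μg/mL = 0.0556 ng/mL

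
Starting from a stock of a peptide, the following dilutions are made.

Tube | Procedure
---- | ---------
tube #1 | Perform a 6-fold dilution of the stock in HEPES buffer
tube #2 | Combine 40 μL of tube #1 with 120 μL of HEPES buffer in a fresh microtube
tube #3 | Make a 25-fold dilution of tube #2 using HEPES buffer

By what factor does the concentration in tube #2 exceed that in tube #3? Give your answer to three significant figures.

Step 1: 6-fold → factor 6
Step 2: 40 μL + 120 μL = 160 μL total → factor 160/40 = 4
Step 3: 25-fold → factor 25
Dilution factor to tube #2 = 24; to tube #3 = 600
[tube #2]/[tube #3] = (factor to tube #3)/(factor to tube #2) = 600/24 = 25.0

25.0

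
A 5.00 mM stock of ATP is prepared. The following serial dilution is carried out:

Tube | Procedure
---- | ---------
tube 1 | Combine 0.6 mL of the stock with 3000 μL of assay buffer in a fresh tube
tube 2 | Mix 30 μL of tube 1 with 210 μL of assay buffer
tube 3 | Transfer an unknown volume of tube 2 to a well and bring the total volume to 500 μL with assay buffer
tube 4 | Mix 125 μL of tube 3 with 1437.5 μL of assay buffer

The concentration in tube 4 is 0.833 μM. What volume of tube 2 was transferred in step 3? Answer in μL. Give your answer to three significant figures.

Step 1: 0.6 mL + 3000 μL = 3.6 mL total → factor 3.6/0.6 = 6
Step 2: 30 μL + 210 μL = 240 μL total → factor 240/30 = 8
Step 3: v brought to 500 μL → factor = 500 μL/v
Step 4: 125 μL + 1437.5 μL = 1562.5 μL total → factor 1562.5/125 = 12.5
Product of known-step factors = 600
Overall factor = 5.00 mM / (0.833 μM) = 6002.4
Step-3 factor = 6002.4 / 600 = 10.004
v = 500 μL / 10.004 = 50.0 μL

50.0 μL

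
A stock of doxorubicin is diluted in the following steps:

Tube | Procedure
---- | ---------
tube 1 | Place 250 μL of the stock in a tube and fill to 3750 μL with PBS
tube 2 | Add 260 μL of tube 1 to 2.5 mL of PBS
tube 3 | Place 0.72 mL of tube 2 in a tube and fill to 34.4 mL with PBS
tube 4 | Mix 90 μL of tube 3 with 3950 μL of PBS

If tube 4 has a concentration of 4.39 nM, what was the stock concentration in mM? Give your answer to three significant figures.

1.50 mM

Step 1: 250 μL brought to 3750 μL → factor 3750/250 = 15
Step 2: 260 μL + 2.5 mL = 2760 μL total → factor 2760/260 = 10.615
Step 3: 0.72 mL brought to 34.4 mL → factor 34.4/0.72 = 47.778
Step 4: 90 μL + 3950 μL = 4040 μL total → factor 4040/90 = 44.889
Overall dilution factor = 15 × 10.615 × 47.778 × 44.889 = 3.415 × 10^5
Stock = 4.39 nM × 3.415 × 10^5 = 1.499 × 10^6 nM = 1.50 mM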